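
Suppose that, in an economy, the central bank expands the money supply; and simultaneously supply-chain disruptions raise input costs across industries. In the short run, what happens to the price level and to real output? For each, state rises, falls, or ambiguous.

Price level: rises; output: ambiguous

The first event is a positive demand shock: AD shifts right, which by itself pushes P up and Y up.
The second is an adverse supply shock: SRAS shifts left, which by itself pushes P up and Y down.
Both shocks push P up, so P rises. The two shocks push Y in opposite directions, so the effect on Y is ambiguous.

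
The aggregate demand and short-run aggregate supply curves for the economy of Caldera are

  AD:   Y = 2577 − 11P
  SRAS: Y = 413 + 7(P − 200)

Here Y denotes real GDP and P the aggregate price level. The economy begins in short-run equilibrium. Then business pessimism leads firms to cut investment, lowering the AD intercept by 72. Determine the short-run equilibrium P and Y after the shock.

This is a negative demand shock: AD shifts left.
New AD: Y = 2505 − 11P.
SRAS can be written Y = 7P − 987.
Set AD = SRAS: 2505 − 11P = 7P − 987, so 3492 = 18P and P = 194.
Y = 2505 − 11·194 = 371.

P = 194, Y = 371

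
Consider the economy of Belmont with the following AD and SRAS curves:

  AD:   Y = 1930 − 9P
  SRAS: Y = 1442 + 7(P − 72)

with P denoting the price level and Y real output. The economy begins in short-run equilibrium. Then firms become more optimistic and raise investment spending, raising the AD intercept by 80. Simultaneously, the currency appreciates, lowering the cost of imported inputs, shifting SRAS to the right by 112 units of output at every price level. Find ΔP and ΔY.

ΔP = -2, ΔY = +98

After both shocks: AD is Y = 2010 − 9P and SRAS is Y = 1050 + 7P.
Setting them equal: 960 = 16P, so P = 60.
Y = 2010 − 9·60 = 1470.
Initially P = 62, Y = 1372, so ΔP = -2 and ΔY = +98.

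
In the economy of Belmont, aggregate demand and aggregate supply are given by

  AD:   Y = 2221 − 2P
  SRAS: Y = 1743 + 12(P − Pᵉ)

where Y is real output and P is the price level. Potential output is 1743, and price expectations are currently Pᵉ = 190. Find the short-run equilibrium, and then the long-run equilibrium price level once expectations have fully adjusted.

Short run: P = 197, Y = 1827. Long run: P = 239.

Short run: with Pᵉ = 190, SRAS is Y = 12P − 537. Setting AD = SRAS gives 2758 = 14P, so P = 197 and Y = 2221 − 2·197 = 1827.
Output 1827 is above potential 1743, so over time expected prices rise and SRAS shifts left until Y returns to 1743.
Long run: Y = 1743 on the AD curve gives 1743 = 2221 − 2P, so P = 239.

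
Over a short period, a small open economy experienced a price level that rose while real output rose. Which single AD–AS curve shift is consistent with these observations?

P rose and Y rose. An AD shift moves P and Y in the same direction; an SRAS shift moves them in opposite directions.
Here P and Y moved in the same direction, so the AD curve shifted.
Since Y rose, AD shifted right.

AD shifted right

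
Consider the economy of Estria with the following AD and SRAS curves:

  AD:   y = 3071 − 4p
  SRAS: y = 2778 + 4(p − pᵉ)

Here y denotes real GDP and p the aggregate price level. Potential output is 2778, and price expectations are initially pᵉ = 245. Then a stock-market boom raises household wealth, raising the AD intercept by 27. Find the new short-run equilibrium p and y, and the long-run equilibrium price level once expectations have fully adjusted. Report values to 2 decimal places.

Short run: p = 162.50, y = 2448.00. Long run: p = 80.00.

AD shifts right: new AD is y = 3098 − 4p. With pᵉ = 245, SRAS is y = 1798 + 4p.
Short run: 3098 − 4p = 1798 + 4p gives 1300 = 8p, so p = 162.50 and y = 3098 − 4p = 2448.00.
y = 2448.00 is below potential 2778; expectations adjust and SRAS shifts right until y = 2778.
Long run: on the new AD curve, 2778 = 3098 − 4p gives p = 80.00.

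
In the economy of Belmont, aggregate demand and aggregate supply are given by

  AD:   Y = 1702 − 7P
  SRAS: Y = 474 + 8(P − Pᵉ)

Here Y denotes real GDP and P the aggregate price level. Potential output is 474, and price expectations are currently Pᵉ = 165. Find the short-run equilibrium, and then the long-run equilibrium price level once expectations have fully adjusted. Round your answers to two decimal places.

Short run: with Pᵉ = 165, SRAS is Y = 8P − 846. Setting AD = SRAS gives 2548 = 15P, so P = 169.87 and Y = 1702 − 7P = 512.93.
Output 512.93 is above potential 474, so over time expected prices rise and SRAS shifts left until Y returns to 474.
Long run: Y = 474 on the AD curve gives 474 = 1702 − 7P, so P = 175.43.

Short run: P = 169.87, Y = 512.93. Long run: P = 175.43.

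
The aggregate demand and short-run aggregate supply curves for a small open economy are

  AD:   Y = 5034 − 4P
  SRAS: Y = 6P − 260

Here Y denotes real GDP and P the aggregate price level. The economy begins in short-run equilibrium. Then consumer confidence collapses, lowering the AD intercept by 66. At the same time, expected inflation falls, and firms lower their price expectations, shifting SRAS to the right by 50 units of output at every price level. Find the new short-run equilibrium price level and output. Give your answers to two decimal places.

P = 517.80, Y = 2896.80

After both shocks: AD is Y = 4968 − 4P and SRAS is Y = 6P − 210.
Setting them equal: 5178 = 10P, so P = 517.80.
Substituting into AD, Y = 2896.80.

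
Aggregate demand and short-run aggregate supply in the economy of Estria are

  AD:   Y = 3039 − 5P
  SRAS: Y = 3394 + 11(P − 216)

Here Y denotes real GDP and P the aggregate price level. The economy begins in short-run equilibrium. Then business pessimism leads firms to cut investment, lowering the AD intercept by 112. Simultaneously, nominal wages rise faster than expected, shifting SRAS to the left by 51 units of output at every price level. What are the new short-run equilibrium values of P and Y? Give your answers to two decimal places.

P = 122.50, Y = 2314.50

After both shocks: AD is Y = 2927 − 5P and SRAS is Y = 967 + 11P.
Setting them equal: 1960 = 16P, so P = 122.50.
Substituting into AD, Y = 2314.50.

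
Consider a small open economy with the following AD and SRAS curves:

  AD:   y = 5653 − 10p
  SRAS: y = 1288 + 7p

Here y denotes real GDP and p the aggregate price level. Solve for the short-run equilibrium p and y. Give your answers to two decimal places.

Set AD = SRAS: 5653 − 10p = 1288 + 7p, so 4365 = 17p and p = 256.76.
Substituting into AD, y = 5653 − 10p = 3085.35.

p = 256.76, y = 3085.35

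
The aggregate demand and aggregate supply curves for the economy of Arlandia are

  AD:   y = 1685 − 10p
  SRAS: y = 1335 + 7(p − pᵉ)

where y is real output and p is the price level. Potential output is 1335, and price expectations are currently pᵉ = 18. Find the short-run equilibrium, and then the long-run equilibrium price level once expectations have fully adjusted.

Short run: with pᵉ = 18, SRAS is y = 1209 + 7p. Setting AD = SRAS gives 476 = 17p, so p = 28 and y = 1685 − 10·28 = 1405.
Output 1405 is above potential 1335, so over time expected prices rise and SRAS shifts left until y returns to 1335.
Long run: y = 1335 on the AD curve gives 1335 = 1685 − 10p, so p = 35.

Short run: p = 28, y = 1405. Long run: p = 35.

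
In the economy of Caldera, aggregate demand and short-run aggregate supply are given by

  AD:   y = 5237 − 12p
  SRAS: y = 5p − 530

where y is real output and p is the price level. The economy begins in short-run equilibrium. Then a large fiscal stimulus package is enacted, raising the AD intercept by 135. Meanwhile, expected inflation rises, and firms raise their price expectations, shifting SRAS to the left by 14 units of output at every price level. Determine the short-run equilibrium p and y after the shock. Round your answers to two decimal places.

After both shocks: AD is y = 5372 − 12p and SRAS is y = 5p − 544.
Setting them equal: 5916 = 17p, so p = 348.00.
Substituting into AD, y = 1196.00.

p = 348.00, y = 1196.00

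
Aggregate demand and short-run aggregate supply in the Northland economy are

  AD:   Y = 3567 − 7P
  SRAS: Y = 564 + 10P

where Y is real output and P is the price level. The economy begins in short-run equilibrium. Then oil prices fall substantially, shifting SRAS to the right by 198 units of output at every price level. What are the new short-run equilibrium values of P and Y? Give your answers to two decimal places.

P = 165.00, Y = 2412.00

This is a positive supply shock: SRAS shifts right.
New SRAS: Y = 762 + 10P.
Set AD = SRAS: 3567 − 7P = 762 + 10P, so 2805 = 17P and P = 165.00.
Substituting into AD, Y = 2412.00.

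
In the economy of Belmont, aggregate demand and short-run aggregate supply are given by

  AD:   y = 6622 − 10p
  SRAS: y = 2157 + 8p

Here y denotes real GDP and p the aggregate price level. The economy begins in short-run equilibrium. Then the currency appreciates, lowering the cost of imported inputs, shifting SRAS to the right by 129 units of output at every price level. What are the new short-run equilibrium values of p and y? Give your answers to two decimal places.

p = 240.89, y = 4213.11

This is a positive supply shock: SRAS shifts right.
New SRAS: y = 2286 + 8p.
Set AD = SRAS: 6622 − 10p = 2286 + 8p, so 4336 = 18p and p = 240.89.
Substituting into AD, y = 4213.11.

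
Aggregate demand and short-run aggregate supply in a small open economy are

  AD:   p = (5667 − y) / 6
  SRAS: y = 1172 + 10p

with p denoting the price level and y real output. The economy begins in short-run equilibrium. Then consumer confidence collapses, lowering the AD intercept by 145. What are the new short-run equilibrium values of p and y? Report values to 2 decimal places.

This is a negative demand shock: AD shifts left.
New AD: y = 5522 − 6p.
Set AD = SRAS: 5522 − 6p = 1172 + 10p, so 4350 = 16p and p = 271.88.
Substituting into AD, y = 3890.75.

p = 271.88, y = 3890.75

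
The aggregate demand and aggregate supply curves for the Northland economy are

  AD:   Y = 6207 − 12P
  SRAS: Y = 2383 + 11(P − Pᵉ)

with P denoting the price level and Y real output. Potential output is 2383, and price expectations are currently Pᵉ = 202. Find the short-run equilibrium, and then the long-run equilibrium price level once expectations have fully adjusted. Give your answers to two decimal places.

Short run: P = 262.87, Y = 3052.57. Long run: P = 318.67.

Short run: with Pᵉ = 202, SRAS is Y = 161 + 11P. Setting AD = SRAS gives 6046 = 23P, so P = 262.87 and Y = 6207 − 12P = 3052.57.
Output 3052.57 is above potential 2383, so over time expected prices rise and SRAS shifts left until Y returns to 2383.
Long run: Y = 2383 on the AD curve gives 2383 = 6207 − 12P, so P = 318.67.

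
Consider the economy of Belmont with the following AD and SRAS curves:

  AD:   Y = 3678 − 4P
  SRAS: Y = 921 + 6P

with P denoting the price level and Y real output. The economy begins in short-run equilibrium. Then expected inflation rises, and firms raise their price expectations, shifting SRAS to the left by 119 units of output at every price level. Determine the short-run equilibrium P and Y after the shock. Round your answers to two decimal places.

P = 287.60, Y = 2527.60

This is a negative supply shock: SRAS shifts left.
New SRAS: Y = 802 + 6P.
Set AD = SRAS: 3678 − 4P = 802 + 6P, so 2876 = 10P and P = 287.60.
Substituting into AD, Y = 2527.60.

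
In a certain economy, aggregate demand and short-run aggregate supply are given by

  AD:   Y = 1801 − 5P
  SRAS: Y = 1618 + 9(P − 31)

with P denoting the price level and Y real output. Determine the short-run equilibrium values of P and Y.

P = 33, Y = 1636

Write SRAS as Y = 1618 + 9P − 279 = 1339 + 9P.
Set AD = SRAS: 1801 − 5P = 1339 + 9P, so 462 = 14P and P = 33.
Then Y = 1801 − 5·33 = 1636.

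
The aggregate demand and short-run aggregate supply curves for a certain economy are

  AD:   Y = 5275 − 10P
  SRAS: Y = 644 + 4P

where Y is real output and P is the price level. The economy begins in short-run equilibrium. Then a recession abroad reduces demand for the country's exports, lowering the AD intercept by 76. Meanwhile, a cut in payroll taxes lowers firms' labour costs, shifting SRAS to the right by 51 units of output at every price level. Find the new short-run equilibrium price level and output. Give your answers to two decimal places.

After both shocks: AD is Y = 5199 − 10P and SRAS is Y = 695 + 4P.
Setting them equal: 4504 = 14P, so P = 321.71.
Substituting into AD, Y = 1981.86.

P = 321.71, Y = 1981.86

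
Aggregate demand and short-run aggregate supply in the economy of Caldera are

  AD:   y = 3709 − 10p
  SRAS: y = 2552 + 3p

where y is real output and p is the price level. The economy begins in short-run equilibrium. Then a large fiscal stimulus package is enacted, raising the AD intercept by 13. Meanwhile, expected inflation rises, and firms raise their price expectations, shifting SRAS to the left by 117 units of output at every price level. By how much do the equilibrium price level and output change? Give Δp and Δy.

Δp = +10, Δy = -87

After both shocks: AD is y = 3722 − 10p and SRAS is y = 2435 + 3p.
Setting them equal: 1287 = 13p, so p = 99.
y = 3722 − 10·99 = 2732.
Initially p = 89, y = 2819, so Δp = +10 and Δy = -87.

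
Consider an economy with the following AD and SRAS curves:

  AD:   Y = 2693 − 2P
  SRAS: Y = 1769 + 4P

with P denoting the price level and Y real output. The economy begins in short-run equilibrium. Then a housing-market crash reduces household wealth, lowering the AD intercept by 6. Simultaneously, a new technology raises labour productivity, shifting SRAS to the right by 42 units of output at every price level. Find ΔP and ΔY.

ΔP = -8, ΔY = +10

After both shocks: AD is Y = 2687 − 2P and SRAS is Y = 1811 + 4P.
Setting them equal: 876 = 6P, so P = 146.
Y = 2687 − 2·146 = 2395.
Initially P = 154, Y = 2385, so ΔP = -8 and ΔY = +10.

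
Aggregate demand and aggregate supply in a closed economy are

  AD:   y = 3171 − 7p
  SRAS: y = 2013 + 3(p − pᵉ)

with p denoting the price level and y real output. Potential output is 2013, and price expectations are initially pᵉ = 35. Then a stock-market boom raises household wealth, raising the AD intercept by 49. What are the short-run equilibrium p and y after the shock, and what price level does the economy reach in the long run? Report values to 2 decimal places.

Short run: p = 131.20, y = 2301.60. Long run: p = 172.43.

AD shifts right: new AD is y = 3220 − 7p. With pᵉ = 35, SRAS is y = 1908 + 3p.
Short run: 3220 − 7p = 1908 + 3p gives 1312 = 10p, so p = 131.20 and y = 3220 − 7p = 2301.60.
y = 2301.60 is above potential 2013; expectations adjust and SRAS shifts left until y = 2013.
Long run: on the new AD curve, 2013 = 3220 − 7p gives p = 172.43.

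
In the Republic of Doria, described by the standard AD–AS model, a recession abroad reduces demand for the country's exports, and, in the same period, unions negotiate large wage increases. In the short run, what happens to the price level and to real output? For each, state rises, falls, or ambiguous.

Price level: ambiguous; output: falls

The first event is a negative demand shock: AD shifts left, which by itself pushes P down and Y down.
The second is an adverse supply shock: SRAS shifts left, which by itself pushes P up and Y down.
The two shocks push P in opposite directions, so the effect on P is ambiguous. Both shocks push Y down, so Y falls.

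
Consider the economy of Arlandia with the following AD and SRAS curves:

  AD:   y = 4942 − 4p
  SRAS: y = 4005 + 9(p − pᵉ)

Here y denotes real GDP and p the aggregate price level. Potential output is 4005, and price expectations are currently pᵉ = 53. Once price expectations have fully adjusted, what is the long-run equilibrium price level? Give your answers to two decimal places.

Long-run p = 234.25

Short run: with pᵉ = 53, SRAS is y = 3528 + 9p. Setting AD = SRAS gives 1414 = 13p, so p = 108.77 and y = 4942 − 4p = 4506.92.
Output 4506.92 is above potential 4005, so over time expected prices rise and SRAS shifts left until y returns to 4005.
Long run: y = 4005 on the AD curve gives 4005 = 4942 − 4p, so p = 234.25.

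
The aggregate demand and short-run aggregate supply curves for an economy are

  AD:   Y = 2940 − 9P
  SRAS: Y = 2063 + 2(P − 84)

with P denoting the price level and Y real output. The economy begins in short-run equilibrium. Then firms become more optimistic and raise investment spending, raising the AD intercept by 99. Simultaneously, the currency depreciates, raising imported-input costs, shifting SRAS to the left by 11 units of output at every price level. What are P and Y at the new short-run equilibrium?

After both shocks: AD is Y = 3039 − 9P and SRAS is Y = 1884 + 2P.
Setting them equal: 1155 = 11P, so P = 105.
Y = 3039 − 9·105 = 2094.

P = 105, Y = 2094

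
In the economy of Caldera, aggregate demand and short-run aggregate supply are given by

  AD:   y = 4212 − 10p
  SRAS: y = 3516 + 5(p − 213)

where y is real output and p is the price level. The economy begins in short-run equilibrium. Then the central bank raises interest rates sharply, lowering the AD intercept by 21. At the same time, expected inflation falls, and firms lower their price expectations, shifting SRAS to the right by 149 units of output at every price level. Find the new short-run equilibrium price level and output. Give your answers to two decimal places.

p = 106.07, y = 3130.33

After both shocks: AD is y = 4191 − 10p and SRAS is y = 2600 + 5p.
Setting them equal: 1591 = 15p, so p = 106.07.
Substituting into AD, y = 3130.33.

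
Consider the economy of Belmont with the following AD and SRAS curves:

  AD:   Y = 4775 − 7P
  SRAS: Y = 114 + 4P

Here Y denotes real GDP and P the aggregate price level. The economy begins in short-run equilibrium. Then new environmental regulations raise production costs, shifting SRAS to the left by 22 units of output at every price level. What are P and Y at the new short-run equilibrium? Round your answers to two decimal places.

P = 425.73, Y = 1794.91

This is a negative supply shock: SRAS shifts left.
New SRAS: Y = 92 + 4P.
Set AD = SRAS: 4775 − 7P = 92 + 4P, so 4683 = 11P and P = 425.73.
Substituting into AD, Y = 1794.91.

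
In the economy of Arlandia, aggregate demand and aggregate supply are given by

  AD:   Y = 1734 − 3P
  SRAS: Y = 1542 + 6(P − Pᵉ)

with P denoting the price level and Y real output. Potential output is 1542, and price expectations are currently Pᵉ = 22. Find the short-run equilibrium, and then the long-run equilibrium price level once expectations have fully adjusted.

Short run: P = 36, Y = 1626. Long run: P = 64.

Short run: with Pᵉ = 22, SRAS is Y = 1410 + 6P. Setting AD = SRAS gives 324 = 9P, so P = 36 and Y = 1734 − 3·36 = 1626.
Output 1626 is above potential 1542, so over time expected prices rise and SRAS shifts left until Y returns to 1542.
Long run: Y = 1542 on the AD curve gives 1542 = 1734 − 3P, so P = 64.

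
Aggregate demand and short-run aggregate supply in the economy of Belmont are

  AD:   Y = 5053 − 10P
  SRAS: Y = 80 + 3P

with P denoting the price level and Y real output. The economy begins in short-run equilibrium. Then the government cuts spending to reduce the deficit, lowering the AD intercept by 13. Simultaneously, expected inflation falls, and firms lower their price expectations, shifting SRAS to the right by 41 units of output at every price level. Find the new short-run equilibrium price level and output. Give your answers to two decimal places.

P = 378.38, Y = 1256.15

After both shocks: AD is Y = 5040 − 10P and SRAS is Y = 121 + 3P.
Setting them equal: 4919 = 13P, so P = 378.38.
Substituting into AD, Y = 1256.15.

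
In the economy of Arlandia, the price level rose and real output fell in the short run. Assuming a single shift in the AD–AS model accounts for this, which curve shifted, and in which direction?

P rose and Y fell. An AD shift moves P and Y in the same direction; an SRAS shift moves them in opposite directions.
Here P and Y moved in opposite directions, so the SRAS curve shifted.
Since Y fell, SRAS shifted left.

SRAS shifted left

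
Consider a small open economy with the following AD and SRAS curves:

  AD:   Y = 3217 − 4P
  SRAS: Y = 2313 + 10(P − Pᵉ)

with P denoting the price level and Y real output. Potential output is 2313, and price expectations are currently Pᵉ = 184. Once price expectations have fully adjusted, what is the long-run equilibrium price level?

Long-run P = 226

Short run: with Pᵉ = 184, SRAS is Y = 473 + 10P. Setting AD = SRAS gives 2744 = 14P, so P = 196 and Y = 3217 − 4·196 = 2433.
Output 2433 is above potential 2313, so over time expected prices rise and SRAS shifts left until Y returns to 2313.
Long run: Y = 2313 on the AD curve gives 2313 = 3217 − 4P, so P = 226.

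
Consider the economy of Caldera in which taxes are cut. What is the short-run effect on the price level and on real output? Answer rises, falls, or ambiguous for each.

This is a positive demand shock: AD shifts right.
Moving along the upward-sloping SRAS curve, P rises and Y rises.

Price level: rises; output: rises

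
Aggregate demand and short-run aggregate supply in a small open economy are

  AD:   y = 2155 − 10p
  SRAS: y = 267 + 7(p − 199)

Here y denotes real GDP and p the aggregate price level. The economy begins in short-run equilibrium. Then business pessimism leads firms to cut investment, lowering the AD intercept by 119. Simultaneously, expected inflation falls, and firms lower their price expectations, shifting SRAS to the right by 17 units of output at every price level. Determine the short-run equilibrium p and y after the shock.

p = 185, y = 186

After both shocks: AD is y = 2036 − 10p and SRAS is y = 7p − 1109.
Setting them equal: 3145 = 17p, so p = 185.
y = 2036 − 10·185 = 186.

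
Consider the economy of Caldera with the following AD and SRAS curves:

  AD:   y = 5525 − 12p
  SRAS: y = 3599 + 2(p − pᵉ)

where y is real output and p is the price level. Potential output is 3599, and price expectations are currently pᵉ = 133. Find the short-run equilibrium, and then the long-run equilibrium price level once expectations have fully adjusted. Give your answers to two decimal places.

Short run: with pᵉ = 133, SRAS is y = 3333 + 2p. Setting AD = SRAS gives 2192 = 14p, so p = 156.57 and y = 5525 − 12p = 3646.14.
Output 3646.14 is above potential 3599, so over time expected prices rise and SRAS shifts left until y returns to 3599.
Long run: y = 3599 on the AD curve gives 3599 = 5525 − 12p, so p = 160.50.

Short run: p = 156.57, y = 3646.14. Long run: p = 160.50.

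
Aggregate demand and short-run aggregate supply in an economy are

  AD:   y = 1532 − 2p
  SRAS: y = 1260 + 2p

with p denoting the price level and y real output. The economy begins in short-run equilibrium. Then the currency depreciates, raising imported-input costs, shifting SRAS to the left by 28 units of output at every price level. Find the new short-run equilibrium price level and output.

p = 75, y = 1382

This is a negative supply shock: SRAS shifts left.
New SRAS: y = 1232 + 2p.
Set AD = SRAS: 1532 − 2p = 1232 + 2p, so 300 = 4p and p = 75.
y = 1532 − 2·75 = 1382.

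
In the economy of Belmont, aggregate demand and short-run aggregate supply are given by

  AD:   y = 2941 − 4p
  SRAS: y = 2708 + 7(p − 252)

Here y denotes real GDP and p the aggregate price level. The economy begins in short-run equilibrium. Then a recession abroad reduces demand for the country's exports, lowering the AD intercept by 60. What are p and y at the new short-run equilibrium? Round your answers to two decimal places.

p = 176.09, y = 2176.64

This is a negative demand shock: AD shifts left.
New AD: y = 2881 − 4p.
SRAS can be written y = 944 + 7p.
Set AD = SRAS: 2881 − 4p = 944 + 7p, so 1937 = 11p and p = 176.09.
Substituting into AD, y = 2176.64.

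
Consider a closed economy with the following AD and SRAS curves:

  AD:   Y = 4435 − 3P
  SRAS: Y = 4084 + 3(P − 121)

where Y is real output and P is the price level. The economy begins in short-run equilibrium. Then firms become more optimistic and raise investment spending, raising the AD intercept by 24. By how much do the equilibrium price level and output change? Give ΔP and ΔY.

This is a positive demand shock: AD shifts right.
New AD: Y = 4459 − 3P.
SRAS can be written Y = 3721 + 3P.
Set AD = SRAS: 4459 − 3P = 3721 + 3P, so 738 = 6P and P = 123.
Y = 4459 − 3·123 = 4090.
Initially P = 119, Y = 4078, so ΔP = +4 and ΔY = +12.

ΔP = +4, ΔY = +12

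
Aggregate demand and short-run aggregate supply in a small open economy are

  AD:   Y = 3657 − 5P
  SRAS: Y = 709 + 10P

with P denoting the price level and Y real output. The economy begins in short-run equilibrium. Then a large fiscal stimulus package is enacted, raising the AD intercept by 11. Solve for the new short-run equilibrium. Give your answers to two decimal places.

This is a positive demand shock: AD shifts right.
New AD: Y = 3668 − 5P.
Set AD = SRAS: 3668 − 5P = 709 + 10P, so 2959 = 15P and P = 197.27.
Substituting into AD, Y = 2681.67.

P = 197.27, Y = 2681.67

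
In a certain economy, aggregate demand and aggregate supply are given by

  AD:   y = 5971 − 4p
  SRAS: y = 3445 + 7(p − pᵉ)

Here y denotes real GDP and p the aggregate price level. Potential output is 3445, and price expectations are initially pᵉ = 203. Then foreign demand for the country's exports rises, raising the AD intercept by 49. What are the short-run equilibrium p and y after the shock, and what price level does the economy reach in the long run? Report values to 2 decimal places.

AD shifts right: new AD is y = 6020 − 4p. With pᵉ = 203, SRAS is y = 2024 + 7p.
Short run: 6020 − 4p = 2024 + 7p gives 3996 = 11p, so p = 363.27 and y = 6020 − 4p = 4566.91.
y = 4566.91 is above potential 3445; expectations adjust and SRAS shifts left until y = 3445.
Long run: on the new AD curve, 3445 = 6020 − 4p gives p = 643.75.

Short run: p = 363.27, y = 4566.91. Long run: p = 643.75.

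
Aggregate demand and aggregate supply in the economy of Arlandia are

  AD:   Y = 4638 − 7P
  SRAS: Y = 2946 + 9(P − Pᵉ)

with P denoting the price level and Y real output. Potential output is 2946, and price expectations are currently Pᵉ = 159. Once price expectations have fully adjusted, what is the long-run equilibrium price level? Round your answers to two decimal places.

Long-run P = 241.71

Short run: with Pᵉ = 159, SRAS is Y = 1515 + 9P. Setting AD = SRAS gives 3123 = 16P, so P = 195.19 and Y = 4638 − 7P = 3271.69.
Output 3271.69 is above potential 2946, so over time expected prices rise and SRAS shifts left until Y returns to 2946.
Long run: Y = 2946 on the AD curve gives 2946 = 4638 − 7P, so P = 241.71.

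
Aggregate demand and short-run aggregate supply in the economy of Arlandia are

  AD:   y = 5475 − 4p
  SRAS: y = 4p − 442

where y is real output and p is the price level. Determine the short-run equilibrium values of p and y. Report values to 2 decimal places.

p = 739.63, y = 2516.50

Set AD = SRAS: 5475 − 4p = 4p − 442, so 5917 = 8p and p = 739.63.
Substituting into AD, y = 5475 − 4p = 2516.50.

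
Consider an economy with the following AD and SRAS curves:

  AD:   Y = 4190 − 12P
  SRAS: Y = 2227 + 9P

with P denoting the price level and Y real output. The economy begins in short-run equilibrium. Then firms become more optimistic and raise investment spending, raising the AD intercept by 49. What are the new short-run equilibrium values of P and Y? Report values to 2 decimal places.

This is a positive demand shock: AD shifts right.
New AD: Y = 4239 − 12P.
Set AD = SRAS: 4239 − 12P = 2227 + 9P, so 2012 = 21P and P = 95.81.
Substituting into AD, Y = 3089.29.

P = 95.81, Y = 3089.29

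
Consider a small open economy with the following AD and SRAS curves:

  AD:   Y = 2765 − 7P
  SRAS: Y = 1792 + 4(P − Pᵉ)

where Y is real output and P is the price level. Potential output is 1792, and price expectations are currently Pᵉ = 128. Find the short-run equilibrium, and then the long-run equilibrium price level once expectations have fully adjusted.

Short run: P = 135, Y = 1820. Long run: P = 139.

Short run: with Pᵉ = 128, SRAS is Y = 1280 + 4P. Setting AD = SRAS gives 1485 = 11P, so P = 135 and Y = 2765 − 7·135 = 1820.
Output 1820 is above potential 1792, so over time expected prices rise and SRAS shifts left until Y returns to 1792.
Long run: Y = 1792 on the AD curve gives 1792 = 2765 − 7P, so P = 139.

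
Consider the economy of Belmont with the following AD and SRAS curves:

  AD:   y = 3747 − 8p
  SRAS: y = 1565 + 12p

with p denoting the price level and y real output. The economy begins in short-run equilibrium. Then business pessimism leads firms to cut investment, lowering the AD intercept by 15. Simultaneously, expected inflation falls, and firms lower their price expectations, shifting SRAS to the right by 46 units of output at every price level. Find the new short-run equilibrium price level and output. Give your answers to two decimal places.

After both shocks: AD is y = 3732 − 8p and SRAS is y = 1611 + 12p.
Setting them equal: 2121 = 20p, so p = 106.05.
Substituting into AD, y = 2883.60.

p = 106.05, y = 2883.60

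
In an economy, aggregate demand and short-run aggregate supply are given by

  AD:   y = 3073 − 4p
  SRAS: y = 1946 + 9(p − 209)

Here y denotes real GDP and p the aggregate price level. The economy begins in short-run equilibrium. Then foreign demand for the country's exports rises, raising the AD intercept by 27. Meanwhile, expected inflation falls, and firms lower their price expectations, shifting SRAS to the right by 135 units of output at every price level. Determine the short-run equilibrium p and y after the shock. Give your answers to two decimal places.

After both shocks: AD is y = 3100 − 4p and SRAS is y = 200 + 9p.
Setting them equal: 2900 = 13p, so p = 223.08.
Substituting into AD, y = 2207.69.

p = 223.08, y = 2207.69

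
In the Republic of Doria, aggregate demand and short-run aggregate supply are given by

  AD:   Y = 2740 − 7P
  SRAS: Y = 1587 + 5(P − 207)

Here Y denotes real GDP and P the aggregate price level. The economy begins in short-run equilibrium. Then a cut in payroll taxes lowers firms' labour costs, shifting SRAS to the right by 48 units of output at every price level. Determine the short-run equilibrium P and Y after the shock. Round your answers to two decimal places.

P = 178.33, Y = 1491.67

This is a positive supply shock: SRAS shifts right.
New SRAS: Y = 600 + 5P.
Set AD = SRAS: 2740 − 7P = 600 + 5P, so 2140 = 12P and P = 178.33.
Substituting into AD, Y = 1491.67.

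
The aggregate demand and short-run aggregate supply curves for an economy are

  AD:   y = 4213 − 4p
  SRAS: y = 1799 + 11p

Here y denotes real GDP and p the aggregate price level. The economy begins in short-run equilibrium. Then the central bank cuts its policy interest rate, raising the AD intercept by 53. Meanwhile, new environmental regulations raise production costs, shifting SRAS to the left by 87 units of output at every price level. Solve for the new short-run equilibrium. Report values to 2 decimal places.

After both shocks: AD is y = 4266 − 4p and SRAS is y = 1712 + 11p.
Setting them equal: 2554 = 15p, so p = 170.27.
Substituting into AD, y = 3584.93.

p = 170.27, y = 3584.93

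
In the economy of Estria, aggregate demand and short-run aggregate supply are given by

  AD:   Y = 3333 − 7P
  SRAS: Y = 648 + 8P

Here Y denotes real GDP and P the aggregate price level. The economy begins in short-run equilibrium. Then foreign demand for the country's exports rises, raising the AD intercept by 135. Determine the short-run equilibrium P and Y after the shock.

P = 188, Y = 2152

This is a positive demand shock: AD shifts right.
New AD: Y = 3468 − 7P.
Set AD = SRAS: 3468 − 7P = 648 + 8P, so 2820 = 15P and P = 188.
Y = 3468 − 7·188 = 2152.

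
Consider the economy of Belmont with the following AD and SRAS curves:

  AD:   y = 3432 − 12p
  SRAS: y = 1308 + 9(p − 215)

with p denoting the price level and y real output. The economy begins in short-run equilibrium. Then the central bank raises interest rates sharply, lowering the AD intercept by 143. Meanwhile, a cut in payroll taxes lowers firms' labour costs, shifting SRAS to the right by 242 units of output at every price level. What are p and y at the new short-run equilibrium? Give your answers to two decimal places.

p = 174.95, y = 1189.57

After both shocks: AD is y = 3289 − 12p and SRAS is y = 9p − 385.
Setting them equal: 3674 = 21p, so p = 174.95.
Substituting into AD, y = 1189.57.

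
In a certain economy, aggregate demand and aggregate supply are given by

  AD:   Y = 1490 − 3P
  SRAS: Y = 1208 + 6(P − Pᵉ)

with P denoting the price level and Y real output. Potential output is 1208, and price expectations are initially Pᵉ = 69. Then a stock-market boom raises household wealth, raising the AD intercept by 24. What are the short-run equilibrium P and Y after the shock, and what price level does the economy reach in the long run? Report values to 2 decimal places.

Short run: P = 80.00, Y = 1274.00. Long run: P = 102.00.

AD shifts right: new AD is Y = 1514 − 3P. With Pᵉ = 69, SRAS is Y = 794 + 6P.
Short run: 1514 − 3P = 794 + 6P gives 720 = 9P, so P = 80.00 and Y = 1514 − 3P = 1274.00.
Y = 1274.00 is above potential 1208; expectations adjust and SRAS shifts left until Y = 1208.
Long run: on the new AD curve, 1208 = 1514 − 3P gives P = 102.00.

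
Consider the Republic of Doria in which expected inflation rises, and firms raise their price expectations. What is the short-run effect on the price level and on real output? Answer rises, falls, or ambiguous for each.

Price level: rises; output: falls

This is an adverse supply shock: SRAS shifts left.
Moving along the downward-sloping AD curve, P rises and Y falls.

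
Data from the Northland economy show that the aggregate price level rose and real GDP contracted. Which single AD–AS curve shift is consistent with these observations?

SRAS shifted left

P rose and Y fell. An AD shift moves P and Y in the same direction; an SRAS shift moves them in opposite directions.
Here P and Y moved in opposite directions, so the SRAS curve shifted.
Since Y fell, SRAS shifted left.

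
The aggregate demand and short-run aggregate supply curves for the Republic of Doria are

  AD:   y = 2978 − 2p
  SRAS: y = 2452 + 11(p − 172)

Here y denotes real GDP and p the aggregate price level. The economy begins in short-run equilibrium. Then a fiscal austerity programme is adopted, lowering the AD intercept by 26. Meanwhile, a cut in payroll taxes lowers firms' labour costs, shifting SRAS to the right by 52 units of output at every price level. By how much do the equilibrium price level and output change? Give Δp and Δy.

After both shocks: AD is y = 2952 − 2p and SRAS is y = 612 + 11p.
Setting them equal: 2340 = 13p, so p = 180.
y = 2952 − 2·180 = 2592.
Initially p = 186, y = 2606, so Δp = -6 and Δy = -14.

Δp = -6, Δy = -14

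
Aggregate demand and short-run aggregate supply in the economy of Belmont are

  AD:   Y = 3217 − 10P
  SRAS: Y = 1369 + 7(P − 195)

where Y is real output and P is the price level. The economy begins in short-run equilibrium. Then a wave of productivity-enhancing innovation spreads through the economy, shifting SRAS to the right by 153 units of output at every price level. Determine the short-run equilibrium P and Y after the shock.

P = 180, Y = 1417

This is a positive supply shock: SRAS shifts right.
New SRAS: Y = 157 + 7P.
Set AD = SRAS: 3217 − 10P = 157 + 7P, so 3060 = 17P and P = 180.
Y = 3217 − 10·180 = 1417.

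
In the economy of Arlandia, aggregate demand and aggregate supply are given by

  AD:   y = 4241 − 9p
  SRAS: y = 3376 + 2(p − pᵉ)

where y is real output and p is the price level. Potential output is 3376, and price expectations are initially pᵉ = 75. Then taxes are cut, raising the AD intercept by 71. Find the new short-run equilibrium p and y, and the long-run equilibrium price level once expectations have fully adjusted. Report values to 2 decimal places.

AD shifts right: new AD is y = 4312 − 9p. With pᵉ = 75, SRAS is y = 3226 + 2p.
Short run: 4312 − 9p = 3226 + 2p gives 1086 = 11p, so p = 98.73 and y = 4312 − 9p = 3423.45.
y = 3423.45 is above potential 3376; expectations adjust and SRAS shifts left until y = 3376.
Long run: on the new AD curve, 3376 = 4312 − 9p gives p = 104.00.

Short run: p = 98.73, y = 3423.45. Long run: p = 104.00.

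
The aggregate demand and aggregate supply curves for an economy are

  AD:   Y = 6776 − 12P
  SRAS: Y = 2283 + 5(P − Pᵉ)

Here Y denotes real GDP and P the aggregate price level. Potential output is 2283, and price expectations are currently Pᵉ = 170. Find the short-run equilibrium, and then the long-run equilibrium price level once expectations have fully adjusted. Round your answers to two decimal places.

Short run: P = 314.29, Y = 3004.47. Long run: P = 374.42.

Short run: with Pᵉ = 170, SRAS is Y = 1433 + 5P. Setting AD = SRAS gives 5343 = 17P, so P = 314.29 and Y = 6776 − 12P = 3004.47.
Output 3004.47 is above potential 2283, so over time expected prices rise and SRAS shifts left until Y returns to 2283.
Long run: Y = 2283 on the AD curve gives 2283 = 6776 − 12P, so P = 374.42.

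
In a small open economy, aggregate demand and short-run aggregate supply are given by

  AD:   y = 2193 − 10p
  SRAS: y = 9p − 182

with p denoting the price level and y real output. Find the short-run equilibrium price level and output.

p = 125, y = 943

Set AD = SRAS: 2193 − 10p = 9p − 182, so 2375 = 19p and p = 125.
Then y = 2193 − 10·125 = 943.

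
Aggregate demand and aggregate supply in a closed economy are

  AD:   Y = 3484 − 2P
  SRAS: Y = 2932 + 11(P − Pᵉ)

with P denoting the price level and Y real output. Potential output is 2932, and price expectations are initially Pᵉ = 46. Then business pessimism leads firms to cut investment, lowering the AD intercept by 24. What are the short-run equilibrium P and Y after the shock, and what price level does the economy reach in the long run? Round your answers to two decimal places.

AD shifts left: new AD is Y = 3460 − 2P. With Pᵉ = 46, SRAS is Y = 2426 + 11P.
Short run: 3460 − 2P = 2426 + 11P gives 1034 = 13P, so P = 79.54 and Y = 3460 − 2P = 3300.92.
Y = 3300.92 is above potential 2932; expectations adjust and SRAS shifts left until Y = 2932.
Long run: on the new AD curve, 2932 = 3460 − 2P gives P = 264.00.

Short run: P = 79.54, Y = 3300.92. Long run: P = 264.00.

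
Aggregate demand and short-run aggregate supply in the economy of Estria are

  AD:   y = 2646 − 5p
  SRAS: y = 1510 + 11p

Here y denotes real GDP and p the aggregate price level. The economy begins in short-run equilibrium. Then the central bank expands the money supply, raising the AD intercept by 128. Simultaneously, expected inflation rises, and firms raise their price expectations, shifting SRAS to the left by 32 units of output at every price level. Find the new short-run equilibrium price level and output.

After both shocks: AD is y = 2774 − 5p and SRAS is y = 1478 + 11p.
Setting them equal: 1296 = 16p, so p = 81.
y = 2774 − 5·81 = 2369.

p = 81, y = 2369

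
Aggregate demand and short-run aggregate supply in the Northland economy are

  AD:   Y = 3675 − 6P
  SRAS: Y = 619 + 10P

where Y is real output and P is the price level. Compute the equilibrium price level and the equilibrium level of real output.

Set AD = SRAS: 3675 − 6P = 619 + 10P, so 3056 = 16P and P = 191.
Then Y = 3675 − 6·191 = 2529.

P = 191, Y = 2529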